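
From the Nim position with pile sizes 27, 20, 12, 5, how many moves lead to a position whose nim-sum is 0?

Nim-sum: 27 ^ 20 ^ 12 ^ 5 = 6.
The overall nim-sum is X = 6. A pile of size p has a winning move iff p XOR X < p (reduce it to p XOR X).
  27: 27 XOR 6 = 29 ≥ 27 — no move.
  20: 20 XOR 6 = 18 < 20 — winning move (to 18).
  12: 12 XOR 6 = 10 < 12 — winning move (to 10).
  5: 5 XOR 6 = 3 < 5 — winning move (to 3).
That gives 3 winning moves.

3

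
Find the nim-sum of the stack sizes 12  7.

Compute the nim-sum pairwise:
12 ^ 7 = 11

11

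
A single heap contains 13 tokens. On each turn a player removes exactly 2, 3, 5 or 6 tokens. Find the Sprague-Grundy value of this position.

2

Compute g(0), g(1), … for moves {2, 3, 5, 6}:
k:     0  1  2  3  4  5  6  7  8  9 10 11 12 13
g(k):  0  0  1  1  2  2  3  3  0  0  1  1  2  2
So g(13) = 2.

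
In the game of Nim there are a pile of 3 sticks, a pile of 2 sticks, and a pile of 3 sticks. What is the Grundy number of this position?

Bitwise XOR of the heap sizes:
  11  (3)
  10  (2)
  11  (3)
  --
  10  (2)

2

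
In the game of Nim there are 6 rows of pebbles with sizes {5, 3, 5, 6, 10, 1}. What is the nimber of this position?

14

Nim-sum: 5 XOR 3 XOR 5 XOR 6 XOR 10 XOR 1 = 14.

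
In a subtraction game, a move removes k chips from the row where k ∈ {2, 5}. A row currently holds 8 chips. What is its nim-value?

0

Compute g(0), g(1), … for moves {2, 5}:
g(0) = mex{} = 0
g(1) = mex{} = 0
g(2) = mex{0} = 1
g(3) = mex{0} = 1
g(4) = mex{1} = 0
g(5) = mex{0,1} = 2
g(6) = mex{0} = 1
g(7) = mex{1,2} = 0
g(8) = mex{1} = 0
So g(8) = 0.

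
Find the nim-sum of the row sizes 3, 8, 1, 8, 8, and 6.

12

Nim-sum: 3 ^ 8 ^ 1 ^ 8 ^ 8 ^ 6 = 12.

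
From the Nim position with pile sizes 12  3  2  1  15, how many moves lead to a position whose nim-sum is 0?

In binary:
  1100  (12)
  0011  (3)
  0010  (2)
  0001  (1)
  1111  (15)
  ----
  0011  (3)
The overall nim-sum is X = 3. A pile of size p has a winning move iff p XOR X < p (reduce it to p XOR X).
  12: 12 XOR 3 = 15 ≥ 12 — no move.
  3: 3 XOR 3 = 0 < 3 — winning move (to 0).
  2: 2 XOR 3 = 1 < 2 — winning move (to 1).
  1: 1 XOR 3 = 2 ≥ 1 — no move.
  15: 15 XOR 3 = 12 < 15 — winning move (to 12).
That gives 3 winning moves.

3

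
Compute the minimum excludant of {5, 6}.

0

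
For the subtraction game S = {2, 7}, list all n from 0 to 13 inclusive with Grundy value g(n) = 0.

0, 1, 4, 5, 9, 10, 13

Compute g(0), g(1), … for moves {2, 7}:
g(0) = mex{} = 0
g(1) = mex{} = 0
g(2) = mex{0} = 1
g(3) = mex{0} = 1
g(4) = mex{1} = 0
g(5) = mex{1} = 0
g(6) = mex{0} = 1
g(7) = mex{0} = 1
g(8) = mex{0,1} = 2
g(9) = mex{1} = 0
g(10) = mex{1,2} = 0
g(11) = mex{0} = 1
g(12) = mex{0} = 1
g(13) = mex{1} = 0
The P-positions (g = 0) in 0..13 are 0, 1, 4, 5, 9, 10, 13.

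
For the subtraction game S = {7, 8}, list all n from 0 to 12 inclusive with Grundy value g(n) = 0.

0, 1, 2, 3, 4, 5, 6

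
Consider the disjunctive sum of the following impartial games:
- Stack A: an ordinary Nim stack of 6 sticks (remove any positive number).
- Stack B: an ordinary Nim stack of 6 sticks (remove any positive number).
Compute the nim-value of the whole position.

0

Stack A is a plain Nim stack of size 6, so its Grundy value is 6.
Stack B is a plain Nim stack of size 6, so its Grundy value is 6.
The value of a disjunctive sum is the nim-sum of the parts.
Combined value = 6 ⊕ 6 = 0.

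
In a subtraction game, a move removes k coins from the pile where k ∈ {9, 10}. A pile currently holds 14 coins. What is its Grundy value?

1

Grundy values for subtraction set {9, 10}:
g(0) = mex{} = 0
g(1) = mex{} = 0
g(2) = mex{} = 0
g(3) = mex{} = 0
g(4) = mex{} = 0
g(5) = mex{} = 0
g(6) = mex{} = 0
g(7) = mex{} = 0
g(8) = mex{} = 0
g(9) = mex{0} = 1
g(10) = mex{0} = 1
g(11) = mex{0} = 1
g(12) = mex{0} = 1
g(13) = mex{0} = 1
g(14) = mex{0} = 1
So g(14) = 1.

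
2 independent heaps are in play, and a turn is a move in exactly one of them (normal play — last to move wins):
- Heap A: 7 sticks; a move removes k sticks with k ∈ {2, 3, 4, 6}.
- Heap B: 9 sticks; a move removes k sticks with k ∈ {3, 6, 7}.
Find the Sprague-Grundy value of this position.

Build the Grundy sequence for heap A with g(k) = mex{g(k−s) : s ∈ {2, 3, 4, 6}, s ≤ k}:
k:     0  1  2  3  4  5  6  7
g(k):  0  0  1  1  2  2  3  3
So g(7) = 3.
For heap B, compute g(0), g(1), … with moves {3, 6, 7}:
g(0) = mex{} = 0
g(1) = mex{} = 0
g(2) = mex{} = 0
g(3) = mex{0} = 1
g(4) = mex{0} = 1
g(5) = mex{0} = 1
g(6) = mex{0,1} = 2
g(7) = mex{0,1} = 2
g(8) = mex{0,1} = 2
g(9) = mex{0,1,2} = 3
So g(9) = 3.
The value of a disjunctive sum is the nim-sum of the parts.
Combined value = 3 ⊕ 3 = 0.

0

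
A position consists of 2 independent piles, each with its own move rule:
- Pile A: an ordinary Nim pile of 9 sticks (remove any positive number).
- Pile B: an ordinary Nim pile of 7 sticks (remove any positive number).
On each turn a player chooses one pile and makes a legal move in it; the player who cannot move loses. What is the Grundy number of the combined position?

14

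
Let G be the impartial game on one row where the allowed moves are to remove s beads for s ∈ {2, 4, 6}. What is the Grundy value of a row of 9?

0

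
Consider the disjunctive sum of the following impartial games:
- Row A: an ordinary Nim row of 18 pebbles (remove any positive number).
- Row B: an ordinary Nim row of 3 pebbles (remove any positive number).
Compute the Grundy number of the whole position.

Row A is a plain Nim row of size 18, so its Grundy value is 18.
Row B is a plain Nim row of size 3, so its Grundy value is 3.
The value of a disjunctive sum is the nim-sum of the parts.
Combined value = 18 ⊕ 3 = 17.

17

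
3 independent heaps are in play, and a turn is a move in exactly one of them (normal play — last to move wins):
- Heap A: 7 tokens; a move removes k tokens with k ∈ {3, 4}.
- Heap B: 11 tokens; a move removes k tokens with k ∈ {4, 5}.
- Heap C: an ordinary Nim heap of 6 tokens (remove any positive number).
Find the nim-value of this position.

6

For heap A, compute g(0), g(1), … with moves {3, 4}:
g(0) = mex{} = 0
g(1) = mex{} = 0
g(2) = mex{} = 0
g(3) = mex{0} = 1
g(4) = mex{0} = 1
g(5) = mex{0} = 1
g(6) = mex{0,1} = 2
g(7) = mex{1} = 0
So g(7) = 0.
Build the Grundy sequence for heap B with g(k) = mex{g(k−s) : s ∈ {4, 5}, s ≤ k}:
k:     0  1  2  3  4  5  6  7  8  9 10 11
g(k):  0  0  0  0  1  1  1  1  2  0  0  0
So g(11) = 0.
Heap C is a plain Nim heap of size 6, so its Grundy value is 6.
By the Sprague-Grundy theorem, the Grundy value of a sum of independent games is the XOR of the component values.
Combined value = 0 XOR 0 XOR 6 = 6.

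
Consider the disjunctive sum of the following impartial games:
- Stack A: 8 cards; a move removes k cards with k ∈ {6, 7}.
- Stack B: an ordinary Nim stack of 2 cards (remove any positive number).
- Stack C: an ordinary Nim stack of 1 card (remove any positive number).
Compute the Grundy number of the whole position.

For stack A, compute g(0), g(1), … with moves {6, 7}:
k:     0  1  2  3  4  5  6  7  8
g(k):  0  0  0  0  0  0  1  1  1
So g(8) = 1.
Stack B is a plain Nim stack of size 2, so its Grundy value is 2.
Stack C is a plain Nim stack of size 1, so its Grundy value is 1.
The value of a disjunctive sum is the nim-sum of the parts.
Combined value = 1 XOR 2 XOR 1 = 2.

2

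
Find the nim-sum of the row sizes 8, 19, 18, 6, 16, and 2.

Nim-sum: 8 ⊕ 19 ⊕ 18 ⊕ 6 ⊕ 16 ⊕ 2 = 29.

29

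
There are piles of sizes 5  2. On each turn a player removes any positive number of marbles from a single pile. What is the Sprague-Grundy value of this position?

Bitwise XOR of the heap sizes:
  101  (5)
  010  (2)
  ---
  111  (7)

7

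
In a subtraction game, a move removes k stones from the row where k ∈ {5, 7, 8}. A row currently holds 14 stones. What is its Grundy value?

Build the Grundy sequence with g(k) = mex{g(k−s) : s ∈ {5, 7, 8}, s ≤ k}:
k:     0  1  2  3  4  5  6  7  8  9 10 11 12 13 14
g(k):  0  0  0  0  0  1  1  1  1  1  2  2  2  0  0
So g(14) = 0.

0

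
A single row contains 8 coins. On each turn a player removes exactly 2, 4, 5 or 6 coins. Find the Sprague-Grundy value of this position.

0

Build the Grundy sequence with g(k) = mex{g(k−s) : s ∈ {2, 4, 5, 6}, s ≤ k}:
k:     0  1  2  3  4  5  6  7  8
g(k):  0  0  1  1  2  2  3  3  0
So g(8) = 0.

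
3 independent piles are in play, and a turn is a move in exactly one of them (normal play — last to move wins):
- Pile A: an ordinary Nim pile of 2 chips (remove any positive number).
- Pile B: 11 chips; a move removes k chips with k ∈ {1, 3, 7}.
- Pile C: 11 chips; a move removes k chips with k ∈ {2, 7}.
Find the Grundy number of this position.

Pile A is a plain Nim pile of size 2, so its Grundy value is 2.
For pile B, compute g(0), g(1), … with moves {1, 3, 7}:
g(0) = mex{} = 0
g(1) = mex{0} = 1
g(2) = mex{1} = 0
g(3) = mex{0} = 1
g(4) = mex{1} = 0
g(5) = mex{0} = 1
g(6) = mex{1} = 0
g(7) = mex{0} = 1
g(8) = mex{1} = 0
g(9) = mex{0} = 1
g(10) = mex{1} = 0
g(11) = mex{0} = 1
So g(11) = 1.
Grundy values for pile C (subtraction set {2, 7}):
k:     0  1  2  3  4  5  6  7  8  9 10 11
g(k):  0  0  1  1  0  0  1  1  2  0  0  1
So g(11) = 1.
By the Sprague-Grundy theorem, the Grundy value of a sum of independent games is the XOR of the component values.
Combined value = 2 ⊕ 1 ⊕ 1 = 2.

2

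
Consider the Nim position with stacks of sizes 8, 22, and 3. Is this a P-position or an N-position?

N-position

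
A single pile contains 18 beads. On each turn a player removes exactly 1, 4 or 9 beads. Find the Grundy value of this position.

Compute g(0), g(1), … for moves {1, 4, 9}:
k:     0  1  2  3  4  5  6  7  8  9 10 11 12 13 14 15 16 17 18
g(k):  0  1  0  1  2  0  1  0  1  2  0  1  0  1  2  0  1  0  1
So g(18) = 1.

1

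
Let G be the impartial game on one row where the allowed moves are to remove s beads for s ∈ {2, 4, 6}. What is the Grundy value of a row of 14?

Compute g(0), g(1), … for moves {2, 4, 6}:
k:     0  1  2  3  4  5  6  7  8  9 10 11 12 13 14
g(k):  0  0  1  1  2  2  3  3  0  0  1  1  2  2  3
So g(14) = 3.

3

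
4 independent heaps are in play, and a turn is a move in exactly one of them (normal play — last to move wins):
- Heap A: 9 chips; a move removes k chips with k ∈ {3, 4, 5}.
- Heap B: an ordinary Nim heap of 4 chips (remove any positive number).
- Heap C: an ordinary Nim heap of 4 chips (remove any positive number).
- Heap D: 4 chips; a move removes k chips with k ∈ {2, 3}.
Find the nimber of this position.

2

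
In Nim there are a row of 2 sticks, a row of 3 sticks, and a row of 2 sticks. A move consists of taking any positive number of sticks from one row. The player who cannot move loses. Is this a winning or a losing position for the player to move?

Compute the nim-sum pairwise:
2 ⊕ 3 = 1
1 ⊕ 2 = 3
The nim-sum is 3 ≠ 0, so this is an N-position: the player to move can win.

Winning position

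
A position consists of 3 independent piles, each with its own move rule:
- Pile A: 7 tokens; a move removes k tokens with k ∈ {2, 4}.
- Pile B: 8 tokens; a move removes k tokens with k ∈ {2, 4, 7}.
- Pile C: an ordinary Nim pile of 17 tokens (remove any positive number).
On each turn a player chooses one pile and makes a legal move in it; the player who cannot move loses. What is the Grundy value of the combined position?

Grundy values for pile A (subtraction set {2, 4}):
g(0) = mex{} = 0
g(1) = mex{} = 0
g(2) = mex{0} = 1
g(3) = mex{0} = 1
g(4) = mex{0,1} = 2
g(5) = mex{0,1} = 2
g(6) = mex{1,2} = 0
g(7) = mex{1,2} = 0
So g(7) = 0.
For pile B, compute g(0), g(1), … with moves {2, 4, 7}:
k:     0  1  2  3  4  5  6  7  8
g(k):  0  0  1  1  2  2  0  3  1
So g(8) = 1.
Pile C is a plain Nim pile of size 17, so its Grundy value is 17.
By the Sprague-Grundy theorem, the Grundy value of a sum of independent games is the XOR of the component values.
Combined value = 0 ⊕ 1 ⊕ 17 = 16.

16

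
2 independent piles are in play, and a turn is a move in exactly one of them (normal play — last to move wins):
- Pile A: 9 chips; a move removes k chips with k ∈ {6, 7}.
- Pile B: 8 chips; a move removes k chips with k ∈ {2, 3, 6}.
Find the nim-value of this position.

Build the Grundy sequence for pile A with g(k) = mex{g(k−s) : s ∈ {6, 7}, s ≤ k}:
g(0) = mex{} = 0
g(1) = mex{} = 0
g(2) = mex{} = 0
g(3) = mex{} = 0
g(4) = mex{} = 0
g(5) = mex{} = 0
g(6) = mex{0} = 1
g(7) = mex{0} = 1
g(8) = mex{0} = 1
g(9) = mex{0} = 1
So g(9) = 1.
For pile B, compute g(0), g(1), … with moves {2, 3, 6}:
k:     0  1  2  3  4  5  6  7  8
g(k):  0  0  1  1  2  0  3  1  2
So g(8) = 2.
The value of a disjunctive sum is the nim-sum of the parts.
Combined value = 1 XOR 2 = 3.

3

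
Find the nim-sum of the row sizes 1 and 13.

Nim-sum: 1 XOR 13 = 12.

12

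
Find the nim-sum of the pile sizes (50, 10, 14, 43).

Compute the nim-sum pairwise:
50 XOR 10 = 56
56 XOR 14 = 54
54 XOR 43 = 29

29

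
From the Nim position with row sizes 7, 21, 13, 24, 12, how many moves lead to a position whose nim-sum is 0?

Nim-sum: 7 XOR 21 XOR 13 XOR 24 XOR 12 = 11.
The overall nim-sum is X = 11. A row of size p has a winning move iff p XOR X < p (reduce it to p XOR X).
  7: 7 XOR 11 = 12 ≥ 7 — no move.
  21: 21 XOR 11 = 30 ≥ 21 — no move.
  13: 13 XOR 11 = 6 < 13 — winning move (to 6).
  24: 24 XOR 11 = 19 < 24 — winning move (to 19).
  12: 12 XOR 11 = 7 < 12 — winning move (to 7).
That gives 3 winning moves.

3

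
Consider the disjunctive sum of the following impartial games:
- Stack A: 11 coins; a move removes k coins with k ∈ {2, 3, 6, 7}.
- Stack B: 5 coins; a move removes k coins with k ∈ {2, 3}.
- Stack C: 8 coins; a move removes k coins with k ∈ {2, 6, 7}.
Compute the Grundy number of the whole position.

For stack A, compute g(0), g(1), … with moves {2, 3, 6, 7}:
g(0) = mex{} = 0
g(1) = mex{} = 0
g(2) = mex{0} = 1
g(3) = mex{0} = 1
g(4) = mex{0,1} = 2
g(5) = mex{1} = 0
g(6) = mex{0,1,2} = 3
g(7) = mex{0,2} = 1
g(8) = mex{0,1,3} = 2
g(9) = mex{1,3} = 0
g(10) = mex{1,2} = 0
g(11) = mex{0,2} = 1
So g(11) = 1.
Grundy values for stack B (subtraction set {2, 3}):
g(0) = mex{} = 0
g(1) = mex{} = 0
g(2) = mex{0} = 1
g(3) = mex{0} = 1
g(4) = mex{0,1} = 2
g(5) = mex{1} = 0
So g(5) = 0.
Grundy values for stack C (subtraction set {2, 6, 7}):
g(0) = mex{} = 0
g(1) = mex{} = 0
g(2) = mex{0} = 1
g(3) = mex{0} = 1
g(4) = mex{1} = 0
g(5) = mex{1} = 0
g(6) = mex{0} = 1
g(7) = mex{0} = 1
g(8) = mex{0,1} = 2
So g(8) = 2.
The value of a disjunctive sum is the nim-sum of the parts.
Combined value = 1 ⊕ 0 ⊕ 2 = 3.

3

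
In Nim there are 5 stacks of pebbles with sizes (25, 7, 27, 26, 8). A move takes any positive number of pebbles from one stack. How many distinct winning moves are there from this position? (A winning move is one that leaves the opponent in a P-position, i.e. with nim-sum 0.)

3

In binary:
  11001  (25)
  00111  (7)
  11011  (27)
  11010  (26)
  01000  (8)
  -----
  10111  (23)
The overall nim-sum is X = 23. A stack of size p has a winning move iff p XOR X < p (reduce it to p XOR X).
  25: 25 XOR 23 = 14 < 25 — winning move (to 14).
  7: 7 XOR 23 = 16 ≥ 7 — no move.
  27: 27 XOR 23 = 12 < 27 — winning move (to 12).
  26: 26 XOR 23 = 13 < 26 — winning move (to 13).
  8: 8 XOR 23 = 31 ≥ 8 — no move.
That gives 3 winning moves.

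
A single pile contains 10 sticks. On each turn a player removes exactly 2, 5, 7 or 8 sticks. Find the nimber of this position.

Grundy values for subtraction set {2, 5, 7, 8}:
g(0) = mex{} = 0
g(1) = mex{} = 0
g(2) = mex{0} = 1
g(3) = mex{0} = 1
g(4) = mex{1} = 0
g(5) = mex{0,1} = 2
g(6) = mex{0} = 1
g(7) = mex{0,1,2} = 3
g(8) = mex{0,1} = 2
g(9) = mex{0,1,3} = 2
g(10) = mex{1,2} = 0
So g(10) = 0.

0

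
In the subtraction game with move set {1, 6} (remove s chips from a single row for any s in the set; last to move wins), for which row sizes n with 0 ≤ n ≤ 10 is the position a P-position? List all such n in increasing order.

0, 2, 4, 7, 9

Grundy values for subtraction set {1, 6}:
k:     0  1  2  3  4  5  6  7  8  9 10
g(k):  0  1  0  1  0  1  2  0  1  0  1
The P-positions (g = 0) in 0..10 are 0, 2, 4, 7, 9.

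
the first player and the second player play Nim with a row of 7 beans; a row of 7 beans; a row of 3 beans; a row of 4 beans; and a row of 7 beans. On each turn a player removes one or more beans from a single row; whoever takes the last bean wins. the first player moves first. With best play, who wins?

the second player wins

Nim-sum: 7 ^ 7 ^ 3 ^ 4 ^ 7 = 0.
The nim-sum is 0, so this is a P-position: the player to move is in a losing position under optimal play; the first player is about to move from it and so loses — the second player wins.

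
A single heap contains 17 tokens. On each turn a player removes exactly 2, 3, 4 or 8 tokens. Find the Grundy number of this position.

Compute g(0), g(1), … for moves {2, 3, 4, 8}:
k:     0  1  2  3  4  5  6  7  8  9 10 11 12 13 14 15 16 17
g(k):  0  0  1  1  2  2  0  0  1  1  2  2  0  0  1  1  2  2
So g(17) = 2.

2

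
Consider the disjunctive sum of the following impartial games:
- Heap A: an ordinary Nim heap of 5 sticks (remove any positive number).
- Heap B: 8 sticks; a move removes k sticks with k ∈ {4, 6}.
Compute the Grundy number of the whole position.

Heap A is a plain Nim heap of size 5, so its Grundy value is 5.
Build the Grundy sequence for heap B with g(k) = mex{g(k−s) : s ∈ {4, 6}, s ≤ k}:
g(0) = mex{} = 0
g(1) = mex{} = 0
g(2) = mex{} = 0
g(3) = mex{} = 0
g(4) = mex{0} = 1
g(5) = mex{0} = 1
g(6) = mex{0} = 1
g(7) = mex{0} = 1
g(8) = mex{0,1} = 2
So g(8) = 2.
By the Sprague-Grundy theorem, the Grundy value of a sum of independent games is the XOR of the component values.
Combined value = 5 XOR 2 = 7.

7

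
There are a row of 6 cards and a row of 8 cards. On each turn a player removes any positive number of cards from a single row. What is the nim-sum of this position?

Compute the nim-sum pairwise:
6 XOR 8 = 14

14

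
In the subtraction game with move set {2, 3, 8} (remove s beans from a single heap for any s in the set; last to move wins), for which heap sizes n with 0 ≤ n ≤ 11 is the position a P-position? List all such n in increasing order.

Build the Grundy sequence with g(k) = mex{g(k−s) : s ∈ {2, 3, 8}, s ≤ k}:
g(0) = mex{} = 0
g(1) = mex{} = 0
g(2) = mex{0} = 1
g(3) = mex{0} = 1
g(4) = mex{0,1} = 2
g(5) = mex{1} = 0
g(6) = mex{1,2} = 0
g(7) = mex{0,2} = 1
g(8) = mex{0} = 1
g(9) = mex{0,1} = 2
g(10) = mex{1} = 0
g(11) = mex{1,2} = 0
The P-positions (g = 0) in 0..11 are 0, 1, 5, 6, 10, 11.

0, 1, 5, 6, 10, 11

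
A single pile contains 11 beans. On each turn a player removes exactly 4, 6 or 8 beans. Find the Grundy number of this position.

Grundy values for subtraction set {4, 6, 8}:
g(0) = mex{} = 0
g(1) = mex{} = 0
g(2) = mex{} = 0
g(3) = mex{} = 0
g(4) = mex{0} = 1
g(5) = mex{0} = 1
g(6) = mex{0} = 1
g(7) = mex{0} = 1
g(8) = mex{0,1} = 2
g(9) = mex{0,1} = 2
g(10) = mex{0,1} = 2
g(11) = mex{0,1} = 2
So g(11) = 2.

2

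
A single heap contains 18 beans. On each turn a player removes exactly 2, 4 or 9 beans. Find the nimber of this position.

0

Grundy values for subtraction set {2, 4, 9}:
k:     0  1  2  3  4  5  6  7  8  9 10 11 12 13 14 15 16 17 18
g(k):  0  0  1  1  2  2  0  0  1  1  2  2  0  0  1  1  2  2  0
So g(18) = 0.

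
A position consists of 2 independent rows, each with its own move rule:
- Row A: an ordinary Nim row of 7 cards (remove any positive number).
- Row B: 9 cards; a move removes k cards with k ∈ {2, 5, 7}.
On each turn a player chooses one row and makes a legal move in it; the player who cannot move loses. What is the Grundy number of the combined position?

5

Row A is a plain Nim row of size 7, so its Grundy value is 7.
Grundy values for row B (subtraction set {2, 5, 7}):
g(0) = mex{} = 0
g(1) = mex{} = 0
g(2) = mex{0} = 1
g(3) = mex{0} = 1
g(4) = mex{1} = 0
g(5) = mex{0,1} = 2
g(6) = mex{0} = 1
g(7) = mex{0,1,2} = 3
g(8) = mex{0,1} = 2
g(9) = mex{0,1,3} = 2
So g(9) = 2.
By the Sprague-Grundy theorem, the Grundy value of a sum of independent games is the XOR of the component values.
Combined value = 7 XOR 2 = 5.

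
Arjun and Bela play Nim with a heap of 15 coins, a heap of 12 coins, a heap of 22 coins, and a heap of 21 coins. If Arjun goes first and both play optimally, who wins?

In binary:
  01111  (15)
  01100  (12)
  10110  (22)
  10101  (21)
  -----
  00000  (0)
The nim-sum is 0, so this is a P-position: the player to move is in a losing position under optimal play; Arjun is about to move from it and so loses — Bela wins.

Bela wins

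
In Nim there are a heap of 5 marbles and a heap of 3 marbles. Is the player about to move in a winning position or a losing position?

Winning position

Nim-sum: 5 XOR 3 = 6.
The nim-sum is 6 ≠ 0, so this is an N-position: the player to move can win.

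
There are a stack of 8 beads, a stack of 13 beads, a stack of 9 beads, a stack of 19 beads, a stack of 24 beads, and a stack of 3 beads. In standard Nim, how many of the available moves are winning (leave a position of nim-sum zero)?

1

Nim-sum: 8 ⊕ 13 ⊕ 9 ⊕ 19 ⊕ 24 ⊕ 3 = 4.
The overall nim-sum is X = 4. A stack of size p has a winning move iff p XOR X < p (reduce it to p XOR X).
  8: 8 XOR 4 = 12 ≥ 8 — no move.
  13: 13 XOR 4 = 9 < 13 — winning move (to 9).
  9: 9 XOR 4 = 13 ≥ 9 — no move.
  19: 19 XOR 4 = 23 ≥ 19 — no move.
  24: 24 XOR 4 = 28 ≥ 24 — no move.
  3: 3 XOR 4 = 7 ≥ 3 — no move.
That gives 1 winning move.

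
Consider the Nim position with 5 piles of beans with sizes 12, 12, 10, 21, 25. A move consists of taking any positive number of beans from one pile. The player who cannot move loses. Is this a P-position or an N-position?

N-position

Nim-sum: 12 ^ 12 ^ 10 ^ 21 ^ 25 = 6.
The nim-sum is 6 ≠ 0, so this is an N-position: the player to move can win.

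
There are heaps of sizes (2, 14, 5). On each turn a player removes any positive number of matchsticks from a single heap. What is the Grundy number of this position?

9

Compute the nim-sum pairwise:
2 ⊕ 14 = 12
12 ⊕ 5 = 9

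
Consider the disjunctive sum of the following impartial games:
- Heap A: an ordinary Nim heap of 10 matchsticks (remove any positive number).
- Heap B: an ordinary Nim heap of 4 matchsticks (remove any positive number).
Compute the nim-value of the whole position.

Heap A is a plain Nim heap of size 10, so its Grundy value is 10.
Heap B is a plain Nim heap of size 4, so its Grundy value is 4.
By the Sprague-Grundy theorem, the Grundy value of a sum of independent games is the XOR of the component values.
Combined value = 10 XOR 4 = 14.

14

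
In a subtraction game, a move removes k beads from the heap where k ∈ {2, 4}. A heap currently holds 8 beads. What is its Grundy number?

Compute g(0), g(1), … for moves {2, 4}:
k:     0  1  2  3  4  5  6  7  8
g(k):  0  0  1  1  2  2  0  0  1
So g(8) = 1.

1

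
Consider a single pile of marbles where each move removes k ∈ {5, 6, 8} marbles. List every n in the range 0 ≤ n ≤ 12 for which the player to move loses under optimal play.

0, 1, 2, 3, 4

Compute g(0), g(1), … for moves {5, 6, 8}:
g(0) = mex{} = 0
g(1) = mex{} = 0
g(2) = mex{} = 0
g(3) = mex{} = 0
g(4) = mex{} = 0
g(5) = mex{0} = 1
g(6) = mex{0} = 1
g(7) = mex{0} = 1
g(8) = mex{0} = 1
g(9) = mex{0} = 1
g(10) = mex{0,1} = 2
g(11) = mex{0,1} = 2
g(12) = mex{0,1} = 2
The P-positions (g = 0) in 0..12 are 0, 1, 2, 3, 4.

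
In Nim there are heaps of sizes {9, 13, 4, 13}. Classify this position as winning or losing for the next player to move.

Winning position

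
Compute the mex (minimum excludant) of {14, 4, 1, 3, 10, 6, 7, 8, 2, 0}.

The values 0, 1, 2, 3, 4 are all present; 5 is the first non-negative integer missing from the set.

5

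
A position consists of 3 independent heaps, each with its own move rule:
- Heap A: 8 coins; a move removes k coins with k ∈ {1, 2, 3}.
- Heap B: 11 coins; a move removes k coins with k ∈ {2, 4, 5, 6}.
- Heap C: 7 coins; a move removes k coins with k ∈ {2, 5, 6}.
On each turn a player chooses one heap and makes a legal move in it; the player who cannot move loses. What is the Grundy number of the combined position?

2

For heap A, compute g(0), g(1), … with moves {1, 2, 3}:
k:     0  1  2  3  4  5  6  7  8
g(k):  0  1  2  3  0  1  2  3  0
So g(8) = 0.
For heap B, compute g(0), g(1), … with moves {2, 4, 5, 6}:
g(0) = mex{} = 0
g(1) = mex{} = 0
g(2) = mex{0} = 1
g(3) = mex{0} = 1
g(4) = mex{0,1} = 2
g(5) = mex{0,1} = 2
g(6) = mex{0,1,2} = 3
g(7) = mex{0,1,2} = 3
g(8) = mex{1,2,3} = 0
g(9) = mex{1,2,3} = 0
g(10) = mex{0,2,3} = 1
g(11) = mex{0,2,3} = 1
So g(11) = 1.
For heap C, compute g(0), g(1), … with moves {2, 5, 6}:
k:     0  1  2  3  4  5  6  7
g(k):  0  0  1  1  0  2  1  3
So g(7) = 3.
By the Sprague-Grundy theorem, the Grundy value of a sum of independent games is the XOR of the component values.
Combined value = 0 ⊕ 1 ⊕ 3 = 2.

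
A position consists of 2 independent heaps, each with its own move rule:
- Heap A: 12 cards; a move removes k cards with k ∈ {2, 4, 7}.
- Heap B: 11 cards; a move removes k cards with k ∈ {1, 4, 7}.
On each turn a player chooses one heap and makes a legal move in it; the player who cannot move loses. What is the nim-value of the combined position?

1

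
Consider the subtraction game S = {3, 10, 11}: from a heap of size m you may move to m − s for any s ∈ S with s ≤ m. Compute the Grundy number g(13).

Compute g(0), g(1), … for moves {3, 10, 11}:
k:     0  1  2  3  4  5  6  7  8  9 10 11 12 13
g(k):  0  0  0  1  1  1  0  0  0  1  1  1  2  2
So g(13) = 2.

2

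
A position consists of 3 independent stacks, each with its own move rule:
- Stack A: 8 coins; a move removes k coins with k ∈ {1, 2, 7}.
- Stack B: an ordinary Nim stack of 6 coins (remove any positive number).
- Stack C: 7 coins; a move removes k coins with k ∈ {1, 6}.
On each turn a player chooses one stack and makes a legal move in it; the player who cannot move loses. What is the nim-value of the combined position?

4

For stack A, compute g(0), g(1), … with moves {1, 2, 7}:
k:     0  1  2  3  4  5  6  7  8
g(k):  0  1  2  0  1  2  0  1  2
So g(8) = 2.
Stack B is a plain Nim stack of size 6, so its Grundy value is 6.
For stack C, compute g(0), g(1), … with moves {1, 6}:
g(0) = mex{} = 0
g(1) = mex{0} = 1
g(2) = mex{1} = 0
g(3) = mex{0} = 1
g(4) = mex{1} = 0
g(5) = mex{0} = 1
g(6) = mex{0,1} = 2
g(7) = mex{1,2} = 0
So g(7) = 0.
The value of a disjunctive sum is the nim-sum of the parts.
Combined value = 2 XOR 6 XOR 0 = 4.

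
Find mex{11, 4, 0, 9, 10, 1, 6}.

2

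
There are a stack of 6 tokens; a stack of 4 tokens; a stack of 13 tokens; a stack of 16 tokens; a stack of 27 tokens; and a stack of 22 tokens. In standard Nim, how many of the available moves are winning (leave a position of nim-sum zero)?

3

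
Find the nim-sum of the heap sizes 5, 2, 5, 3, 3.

2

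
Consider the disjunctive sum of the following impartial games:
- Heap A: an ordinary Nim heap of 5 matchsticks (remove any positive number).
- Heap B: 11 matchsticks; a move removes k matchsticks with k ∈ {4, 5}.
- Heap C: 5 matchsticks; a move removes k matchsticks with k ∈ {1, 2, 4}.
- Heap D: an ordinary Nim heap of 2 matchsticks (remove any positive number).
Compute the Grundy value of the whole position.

Heap A is a plain Nim heap of size 5, so its Grundy value is 5.
Grundy values for heap B (subtraction set {4, 5}):
k:     0  1  2  3  4  5  6  7  8  9 10 11
g(k):  0  0  0  0  1  1  1  1  2  0  0  0
So g(11) = 0.
Grundy values for heap C (subtraction set {1, 2, 4}):
k:     0  1  2  3  4  5
g(k):  0  1  2  0  1  2
So g(5) = 2.
Heap D is a plain Nim heap of size 2, so its Grundy value is 2.
The value of a disjunctive sum is the nim-sum of the parts.
Combined value = 5 XOR 0 XOR 2 XOR 2 = 5.

5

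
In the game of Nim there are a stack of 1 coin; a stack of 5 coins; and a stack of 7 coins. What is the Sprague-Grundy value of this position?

3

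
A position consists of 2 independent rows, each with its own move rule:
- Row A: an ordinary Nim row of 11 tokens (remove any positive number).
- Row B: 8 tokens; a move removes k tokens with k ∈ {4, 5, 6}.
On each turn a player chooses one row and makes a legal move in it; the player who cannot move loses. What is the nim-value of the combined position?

Row A is a plain Nim row of size 11, so its Grundy value is 11.
For row B, compute g(0), g(1), … with moves {4, 5, 6}:
k:     0  1  2  3  4  5  6  7  8
g(k):  0  0  0  0  1  1  1  1  2
So g(8) = 2.
The value of a disjunctive sum is the nim-sum of the parts.
Combined value = 11 XOR 2 = 9.

9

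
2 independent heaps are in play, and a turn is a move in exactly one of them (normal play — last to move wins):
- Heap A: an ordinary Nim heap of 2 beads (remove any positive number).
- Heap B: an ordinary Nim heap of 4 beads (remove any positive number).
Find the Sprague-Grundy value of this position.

6

Heap A is a plain Nim heap of size 2, so its Grundy value is 2.
Heap B is a plain Nim heap of size 4, so its Grundy value is 4.
The value of a disjunctive sum is the nim-sum of the parts.
Combined value = 2 ⊕ 4 = 6.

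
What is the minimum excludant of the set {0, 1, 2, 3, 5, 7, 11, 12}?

The values 0, 1, 2, 3 are all present; 4 is the first non-negative integer missing from the set.

4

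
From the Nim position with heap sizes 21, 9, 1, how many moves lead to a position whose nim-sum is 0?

1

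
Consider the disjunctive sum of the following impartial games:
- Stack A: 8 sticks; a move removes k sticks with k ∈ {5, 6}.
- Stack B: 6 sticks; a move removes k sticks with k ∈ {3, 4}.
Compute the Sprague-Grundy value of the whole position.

3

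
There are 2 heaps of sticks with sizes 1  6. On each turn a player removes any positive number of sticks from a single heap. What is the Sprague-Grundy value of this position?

7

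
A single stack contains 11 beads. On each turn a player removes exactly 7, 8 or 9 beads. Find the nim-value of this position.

1

Grundy values for subtraction set {7, 8, 9}:
k:     0  1  2  3  4  5  6  7  8  9 10 11
g(k):  0  0  0  0  0  0  0  1  1  1  1  1
So g(11) = 1.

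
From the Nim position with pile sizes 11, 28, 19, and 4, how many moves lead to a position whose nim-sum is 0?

Nim-sum: 11 ^ 28 ^ 19 ^ 4 = 0.
The nim-sum is already 0, so every move leaves a nonzero nim-sum — there are no winning moves.

0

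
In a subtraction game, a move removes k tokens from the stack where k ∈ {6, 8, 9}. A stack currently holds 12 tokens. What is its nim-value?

2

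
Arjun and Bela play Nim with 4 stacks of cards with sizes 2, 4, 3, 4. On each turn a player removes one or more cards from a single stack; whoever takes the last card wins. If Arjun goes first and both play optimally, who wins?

Compute the nim-sum pairwise:
2 ⊕ 4 = 6
6 ⊕ 3 = 5
5 ⊕ 4 = 1
The nim-sum is 1 ≠ 0, so this is an N-position: the player to move can win; Arjun has a winning move.

Arjun wins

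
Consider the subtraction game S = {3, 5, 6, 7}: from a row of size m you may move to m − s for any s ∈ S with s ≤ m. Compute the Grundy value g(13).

1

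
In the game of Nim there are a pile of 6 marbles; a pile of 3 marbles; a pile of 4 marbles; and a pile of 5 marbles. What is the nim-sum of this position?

Compute the nim-sum pairwise:
6 ⊕ 3 = 5
5 ⊕ 4 = 1
1 ⊕ 5 = 4

4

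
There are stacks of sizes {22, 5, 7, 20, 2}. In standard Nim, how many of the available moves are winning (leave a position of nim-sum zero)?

3

Nim-sum: 22 XOR 5 XOR 7 XOR 20 XOR 2 = 2.
The overall nim-sum is X = 2. A stack of size p has a winning move iff p XOR X < p (reduce it to p XOR X).
  22: 22 XOR 2 = 20 < 22 — winning move (to 20).
  5: 5 XOR 2 = 7 ≥ 5 — no move.
  7: 7 XOR 2 = 5 < 7 — winning move (to 5).
  20: 20 XOR 2 = 22 ≥ 20 — no move.
  2: 2 XOR 2 = 0 < 2 — winning move (to 0).
That gives 3 winning moves.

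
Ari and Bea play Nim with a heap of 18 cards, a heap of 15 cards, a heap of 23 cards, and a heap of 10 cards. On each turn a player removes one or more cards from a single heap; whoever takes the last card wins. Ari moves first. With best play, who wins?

Bea wins

Compute the nim-sum pairwise:
18 ⊕ 15 = 29
29 ⊕ 23 = 10
10 ⊕ 10 = 0
The nim-sum is 0, so this is a P-position: the player to move is in a losing position under optimal play; Ari is about to move from it and so loses — Bea wins.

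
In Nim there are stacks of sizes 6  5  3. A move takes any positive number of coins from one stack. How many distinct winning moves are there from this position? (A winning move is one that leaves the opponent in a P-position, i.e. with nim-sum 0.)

0

Compute the nim-sum pairwise:
6 XOR 5 = 3
3 XOR 3 = 0
The nim-sum is already 0, so every move leaves a nonzero nim-sum — there are no winning moves.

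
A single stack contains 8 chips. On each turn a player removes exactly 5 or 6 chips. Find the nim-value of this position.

1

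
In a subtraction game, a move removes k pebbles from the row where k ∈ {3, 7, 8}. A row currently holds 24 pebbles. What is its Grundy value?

1

Build the Grundy sequence with g(k) = mex{g(k−s) : s ∈ {3, 7, 8}, s ≤ k}:
k:     0  1  2  3  4  5  6  7  8  9 10 11 12 13 14 15 16 17 18 19 20 21 22 23 24
g(k):  0  0  0  1  1  1  0  2  2  1  3  0  0  2  1  1  0  0  2  1  1  0  0  2  1
So g(24) = 1.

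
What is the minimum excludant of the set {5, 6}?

0 is not in the set, so the mex is 0.

0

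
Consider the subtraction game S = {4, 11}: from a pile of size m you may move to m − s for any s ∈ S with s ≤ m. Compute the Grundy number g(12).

Compute g(0), g(1), … for moves {4, 11}:
g(0) = mex{} = 0
g(1) = mex{} = 0
g(2) = mex{} = 0
g(3) = mex{} = 0
g(4) = mex{0} = 1
g(5) = mex{0} = 1
g(6) = mex{0} = 1
g(7) = mex{0} = 1
g(8) = mex{1} = 0
g(9) = mex{1} = 0
g(10) = mex{1} = 0
g(11) = mex{0,1} = 2
g(12) = mex{0} = 1
So g(12) = 1.

1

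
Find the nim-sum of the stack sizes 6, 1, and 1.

6

In binary:
  110  (6)
  001  (1)
  001  (1)
  ---
  110  (6)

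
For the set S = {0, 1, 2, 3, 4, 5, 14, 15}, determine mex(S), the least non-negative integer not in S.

6

The values 0, 1, 2, 3, 4, 5 are all present; 6 is the first non-negative integer missing from the set.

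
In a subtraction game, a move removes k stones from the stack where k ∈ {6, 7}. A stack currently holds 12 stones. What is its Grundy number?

Build the Grundy sequence with g(k) = mex{g(k−s) : s ∈ {6, 7}, s ≤ k}:
k:     0  1  2  3  4  5  6  7  8  9 10 11 12
g(k):  0  0  0  0  0  0  1  1  1  1  1  1  2
So g(12) = 2.

2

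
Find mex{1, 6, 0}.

2

The values 0, 1 are all present; 2 is the first non-negative integer missing from the set.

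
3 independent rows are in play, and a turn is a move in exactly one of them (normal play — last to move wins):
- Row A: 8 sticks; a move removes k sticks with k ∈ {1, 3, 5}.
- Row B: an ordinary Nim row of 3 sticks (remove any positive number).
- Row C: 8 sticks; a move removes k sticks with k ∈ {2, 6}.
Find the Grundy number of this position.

3

Build the Grundy sequence for row A with g(k) = mex{g(k−s) : s ∈ {1, 3, 5}, s ≤ k}:
k:     0  1  2  3  4  5  6  7  8
g(k):  0  1  0  1  0  1  0  1  0
So g(8) = 0.
Row B is a plain Nim row of size 3, so its Grundy value is 3.
For row C, compute g(0), g(1), … with moves {2, 6}:
k:     0  1  2  3  4  5  6  7  8
g(k):  0  0  1  1  0  0  1  1  0
So g(8) = 0.
By the Sprague-Grundy theorem, the Grundy value of a sum of independent games is the XOR of the component values.
Combined value = 0 ⊕ 3 ⊕ 0 = 3.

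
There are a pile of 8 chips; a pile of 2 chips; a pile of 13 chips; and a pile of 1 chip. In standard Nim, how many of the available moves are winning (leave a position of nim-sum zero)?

1

Nim-sum: 8 XOR 2 XOR 13 XOR 1 = 6.
The overall nim-sum is X = 6. A pile of size p has a winning move iff p XOR X < p (reduce it to p XOR X).
  8: 8 XOR 6 = 14 ≥ 8 — no move.
  2: 2 XOR 6 = 4 ≥ 2 — no move.
  13: 13 XOR 6 = 11 < 13 — winning move (to 11).
  1: 1 XOR 6 = 7 ≥ 1 — no move.
That gives 1 winning move.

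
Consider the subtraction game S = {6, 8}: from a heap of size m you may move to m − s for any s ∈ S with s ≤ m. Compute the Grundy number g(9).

1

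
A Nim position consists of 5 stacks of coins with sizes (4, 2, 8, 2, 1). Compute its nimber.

13

Nim-sum: 4 ⊕ 2 ⊕ 8 ⊕ 2 ⊕ 1 = 13.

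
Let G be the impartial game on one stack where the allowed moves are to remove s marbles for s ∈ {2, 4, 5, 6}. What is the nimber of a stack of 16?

0

Grundy values for subtraction set {2, 4, 5, 6}:
k:     0  1  2  3  4  5  6  7  8  9 10 11 12 13 14 15 16
g(k):  0  0  1  1  2  2  3  3  0  0  1  1  2  2  3  3  0
So g(16) = 0.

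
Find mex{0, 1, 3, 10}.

2

The values 0, 1 are all present; 2 is the first non-negative integer missing from the set.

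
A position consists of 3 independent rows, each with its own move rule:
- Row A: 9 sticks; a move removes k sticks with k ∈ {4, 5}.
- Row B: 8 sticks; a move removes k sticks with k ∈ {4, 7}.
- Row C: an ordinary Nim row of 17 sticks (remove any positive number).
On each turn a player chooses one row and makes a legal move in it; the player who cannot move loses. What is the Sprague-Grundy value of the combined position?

For row A, compute g(0), g(1), … with moves {4, 5}:
k:     0  1  2  3  4  5  6  7  8  9
g(k):  0  0  0  0  1  1  1  1  2  0
So g(9) = 0.
Build the Grundy sequence for row B with g(k) = mex{g(k−s) : s ∈ {4, 7}, s ≤ k}:
g(0) = mex{} = 0
g(1) = mex{} = 0
g(2) = mex{} = 0
g(3) = mex{} = 0
g(4) = mex{0} = 1
g(5) = mex{0} = 1
g(6) = mex{0} = 1
g(7) = mex{0} = 1
g(8) = mex{0,1} = 2
So g(8) = 2.
Row C is a plain Nim row of size 17, so its Grundy value is 17.
The value of a disjunctive sum is the nim-sum of the parts.
Combined value = 0 ⊕ 2 ⊕ 17 = 19.

19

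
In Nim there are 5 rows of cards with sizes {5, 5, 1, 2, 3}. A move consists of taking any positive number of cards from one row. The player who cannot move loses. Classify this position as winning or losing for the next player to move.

Compute the nim-sum pairwise:
5 ⊕ 5 = 0
0 ⊕ 1 = 1
1 ⊕ 2 = 3
3 ⊕ 3 = 0
The nim-sum is 0, so this is a P-position: the player to move is in a losing position under optimal play.

Losing position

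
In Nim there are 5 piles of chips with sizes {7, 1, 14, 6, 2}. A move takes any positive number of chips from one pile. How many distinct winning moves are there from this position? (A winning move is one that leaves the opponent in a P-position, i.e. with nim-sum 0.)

1

Nim-sum: 7 ⊕ 1 ⊕ 14 ⊕ 6 ⊕ 2 = 12.
The overall nim-sum is X = 12. A pile of size p has a winning move iff p XOR X < p (reduce it to p XOR X).
  7: 7 XOR 12 = 11 ≥ 7 — no move.
  1: 1 XOR 12 = 13 ≥ 1 — no move.
  14: 14 XOR 12 = 2 < 14 — winning move (to 2).
  6: 6 XOR 12 = 10 ≥ 6 — no move.
  2: 2 XOR 12 = 14 ≥ 2 — no move.
That gives 1 winning move.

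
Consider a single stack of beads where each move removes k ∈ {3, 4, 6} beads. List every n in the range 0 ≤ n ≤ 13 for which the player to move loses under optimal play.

0, 1, 2, 9, 10, 11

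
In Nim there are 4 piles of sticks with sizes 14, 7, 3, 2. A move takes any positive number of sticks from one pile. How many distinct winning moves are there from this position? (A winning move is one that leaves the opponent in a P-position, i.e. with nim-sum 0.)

Nim-sum: 14 XOR 7 XOR 3 XOR 2 = 8.
The overall nim-sum is X = 8. A pile of size p has a winning move iff p XOR X < p (reduce it to p XOR X).
  14: 14 XOR 8 = 6 < 14 — winning move (to 6).
  7: 7 XOR 8 = 15 ≥ 7 — no move.
  3: 3 XOR 8 = 11 ≥ 3 — no move.
  2: 2 XOR 8 = 10 ≥ 2 — no move.
That gives 1 winning move.

1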